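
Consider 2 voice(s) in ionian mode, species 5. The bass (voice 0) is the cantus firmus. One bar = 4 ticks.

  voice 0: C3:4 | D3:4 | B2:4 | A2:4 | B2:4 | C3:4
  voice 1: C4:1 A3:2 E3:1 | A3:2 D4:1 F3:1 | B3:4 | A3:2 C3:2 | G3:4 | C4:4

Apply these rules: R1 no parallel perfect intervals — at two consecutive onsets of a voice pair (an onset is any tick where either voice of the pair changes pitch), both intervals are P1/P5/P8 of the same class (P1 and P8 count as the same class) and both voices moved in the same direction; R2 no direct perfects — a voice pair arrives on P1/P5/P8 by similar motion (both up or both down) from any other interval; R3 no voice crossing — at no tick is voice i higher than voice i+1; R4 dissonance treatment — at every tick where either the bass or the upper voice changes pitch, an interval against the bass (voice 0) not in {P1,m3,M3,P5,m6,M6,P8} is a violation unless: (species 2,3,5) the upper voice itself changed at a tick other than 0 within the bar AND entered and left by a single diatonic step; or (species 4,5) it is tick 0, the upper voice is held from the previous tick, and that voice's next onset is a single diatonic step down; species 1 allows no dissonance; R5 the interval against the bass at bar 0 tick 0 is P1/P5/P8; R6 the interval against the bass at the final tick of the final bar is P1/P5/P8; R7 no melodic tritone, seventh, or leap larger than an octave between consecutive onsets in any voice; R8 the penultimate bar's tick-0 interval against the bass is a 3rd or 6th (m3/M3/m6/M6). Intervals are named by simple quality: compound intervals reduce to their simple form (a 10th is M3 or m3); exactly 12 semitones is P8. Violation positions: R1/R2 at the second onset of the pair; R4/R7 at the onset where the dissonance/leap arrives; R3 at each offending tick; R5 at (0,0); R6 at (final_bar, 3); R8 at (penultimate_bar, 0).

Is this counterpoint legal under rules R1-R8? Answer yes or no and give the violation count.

bar 0: v0=C3 v1=C4 (P8)
bar 1: v0=D3 v1=A3 (P5)
bar 2: v0=B2 v1=B3 (P8)
bar 3: v0=A2 v1=A3 (P8)
bar 4: v0=B2 v1=G3 (m6)
bar 5: v0=C3 v1=C4 (P8)
  R2 @ bar1.0: C3/E3 M3 -> D3/A3 P5 similar
  R7 @ bar2.0: F3->B3 leap 6st
  R1 @ bar3.0: B2/B3 P8 -> A2/A3 P8 similar
  R2 @ bar5.0: B2/G3 m6 -> C3/C4 P8 similar

No (4 violations)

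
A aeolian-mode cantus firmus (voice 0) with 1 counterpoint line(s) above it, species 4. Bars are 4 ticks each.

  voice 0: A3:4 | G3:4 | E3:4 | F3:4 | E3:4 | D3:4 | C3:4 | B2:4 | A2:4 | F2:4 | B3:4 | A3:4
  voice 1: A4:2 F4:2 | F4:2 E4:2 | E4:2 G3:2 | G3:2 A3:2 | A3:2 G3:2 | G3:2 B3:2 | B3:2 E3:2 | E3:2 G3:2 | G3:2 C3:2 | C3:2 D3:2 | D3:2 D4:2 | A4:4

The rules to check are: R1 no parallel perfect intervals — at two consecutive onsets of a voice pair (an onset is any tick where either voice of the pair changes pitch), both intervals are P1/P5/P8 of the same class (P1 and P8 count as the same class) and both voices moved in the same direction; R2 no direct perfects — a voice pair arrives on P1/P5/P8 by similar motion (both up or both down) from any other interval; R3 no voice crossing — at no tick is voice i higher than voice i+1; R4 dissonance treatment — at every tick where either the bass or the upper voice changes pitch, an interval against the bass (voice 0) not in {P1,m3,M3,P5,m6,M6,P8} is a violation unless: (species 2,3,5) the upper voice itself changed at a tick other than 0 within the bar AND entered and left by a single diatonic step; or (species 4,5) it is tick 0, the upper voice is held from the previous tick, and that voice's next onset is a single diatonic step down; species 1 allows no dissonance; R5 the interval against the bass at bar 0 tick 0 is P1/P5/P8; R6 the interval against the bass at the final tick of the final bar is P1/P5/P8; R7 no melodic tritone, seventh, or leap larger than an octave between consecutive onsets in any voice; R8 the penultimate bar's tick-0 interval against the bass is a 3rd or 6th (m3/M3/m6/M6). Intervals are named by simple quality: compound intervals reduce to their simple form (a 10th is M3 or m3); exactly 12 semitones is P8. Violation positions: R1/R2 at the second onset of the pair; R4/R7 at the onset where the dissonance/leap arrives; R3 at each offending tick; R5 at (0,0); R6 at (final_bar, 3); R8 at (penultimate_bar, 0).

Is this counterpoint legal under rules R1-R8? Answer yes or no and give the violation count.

No (8 violations)

bar 0: v0=A3 v1=A4 (P8)
bar 1: v0=G3 v1=F4 (m7)
bar 2: v0=E3 v1=E4 (P8)
bar 3: v0=F3 v1=G3 (M2)
bar 4: v0=E3 v1=A3 (P4)
bar 5: v0=D3 v1=G3 (P4)
bar 6: v0=C3 v1=B3 (M7)
bar 7: v0=B2 v1=E3 (P4)
bar 8: v0=A2 v1=G3 (m7)
bar 9: v0=F2 v1=C3 (P5)
bar 10: v0=B3 v1=D3 (M6)
bar 11: v0=A3 v1=A4 (P8)
  R4 @ bar3.0: F3/G3 M2 untreated
  R4 @ bar5.0: D3/G3 P4 untreated
  R4 @ bar6.0: C3/B3 M7 untreated
  R4 @ bar7.0: B2/E3 P4 untreated
  R4 @ bar8.0: A2/G3 m7 untreated
  R3 @ bar10.0: B3 above D3
  R7 @ bar10.0: F2->B3 leap 18st
  R3 @ bar10.1: B3 above D3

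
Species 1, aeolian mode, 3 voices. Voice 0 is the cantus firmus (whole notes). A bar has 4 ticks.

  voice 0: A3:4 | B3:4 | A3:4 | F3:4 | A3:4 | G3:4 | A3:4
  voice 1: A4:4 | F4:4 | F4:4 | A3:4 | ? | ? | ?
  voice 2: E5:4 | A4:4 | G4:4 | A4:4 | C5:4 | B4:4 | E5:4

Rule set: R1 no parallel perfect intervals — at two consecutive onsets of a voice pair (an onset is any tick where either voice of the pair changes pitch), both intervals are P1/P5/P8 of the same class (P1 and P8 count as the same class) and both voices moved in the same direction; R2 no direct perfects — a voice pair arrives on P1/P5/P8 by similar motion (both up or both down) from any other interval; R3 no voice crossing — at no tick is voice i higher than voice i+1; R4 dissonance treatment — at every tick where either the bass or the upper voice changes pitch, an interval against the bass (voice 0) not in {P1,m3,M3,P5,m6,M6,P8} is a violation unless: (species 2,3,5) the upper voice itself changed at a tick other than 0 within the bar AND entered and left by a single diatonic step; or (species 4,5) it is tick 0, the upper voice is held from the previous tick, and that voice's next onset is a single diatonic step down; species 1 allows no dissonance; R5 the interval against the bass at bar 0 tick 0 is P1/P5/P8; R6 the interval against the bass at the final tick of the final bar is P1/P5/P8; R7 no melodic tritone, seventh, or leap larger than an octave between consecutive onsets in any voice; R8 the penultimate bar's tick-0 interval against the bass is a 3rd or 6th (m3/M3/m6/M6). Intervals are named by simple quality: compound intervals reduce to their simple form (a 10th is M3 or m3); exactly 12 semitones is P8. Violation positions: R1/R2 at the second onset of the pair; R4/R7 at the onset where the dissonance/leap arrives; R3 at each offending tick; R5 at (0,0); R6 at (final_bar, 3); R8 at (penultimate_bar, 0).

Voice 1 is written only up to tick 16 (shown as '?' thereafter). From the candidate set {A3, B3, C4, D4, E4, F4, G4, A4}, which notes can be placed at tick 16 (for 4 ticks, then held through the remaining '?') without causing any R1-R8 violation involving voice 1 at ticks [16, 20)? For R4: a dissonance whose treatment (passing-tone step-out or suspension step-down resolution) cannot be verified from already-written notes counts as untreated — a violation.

A3: legal
B3: violates R4
C4: violates R1
D4: violates R4
E4: violates R2
F4: violates R2
G4: violates R4,R7
A4: violates R2

{A3}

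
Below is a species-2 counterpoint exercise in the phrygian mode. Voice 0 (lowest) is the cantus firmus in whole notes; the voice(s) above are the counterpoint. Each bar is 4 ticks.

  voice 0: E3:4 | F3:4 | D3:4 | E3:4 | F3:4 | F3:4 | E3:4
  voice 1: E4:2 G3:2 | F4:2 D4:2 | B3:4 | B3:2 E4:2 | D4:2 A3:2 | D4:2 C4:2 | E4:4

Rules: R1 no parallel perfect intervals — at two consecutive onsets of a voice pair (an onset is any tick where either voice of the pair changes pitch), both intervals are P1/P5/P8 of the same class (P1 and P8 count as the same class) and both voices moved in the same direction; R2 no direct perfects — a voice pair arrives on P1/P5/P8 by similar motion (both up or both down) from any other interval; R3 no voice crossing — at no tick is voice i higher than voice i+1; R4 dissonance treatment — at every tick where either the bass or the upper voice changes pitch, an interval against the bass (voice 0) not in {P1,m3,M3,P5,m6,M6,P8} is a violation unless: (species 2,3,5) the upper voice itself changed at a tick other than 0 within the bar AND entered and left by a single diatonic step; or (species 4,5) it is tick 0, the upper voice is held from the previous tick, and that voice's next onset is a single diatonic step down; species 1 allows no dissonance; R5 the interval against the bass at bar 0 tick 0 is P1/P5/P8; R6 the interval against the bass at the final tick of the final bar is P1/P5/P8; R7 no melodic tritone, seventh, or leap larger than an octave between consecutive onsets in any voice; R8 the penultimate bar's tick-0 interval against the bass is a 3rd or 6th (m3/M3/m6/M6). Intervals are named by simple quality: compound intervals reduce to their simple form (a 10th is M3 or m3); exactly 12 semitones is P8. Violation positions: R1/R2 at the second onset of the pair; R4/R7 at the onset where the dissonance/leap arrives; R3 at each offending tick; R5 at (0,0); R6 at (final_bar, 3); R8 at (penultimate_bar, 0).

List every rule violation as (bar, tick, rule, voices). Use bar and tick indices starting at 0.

(1, 0, R2, (0, 1))
(1, 0, R7, (1,))

bar 0: v0=E3 v1=E4 downbeat P8
bar 1: v0=F3 v1=F4 downbeat P8
bar 2: v0=D3 v1=B3 downbeat M6
bar 3: v0=E3 v1=B3 downbeat P5
bar 4: v0=F3 v1=D4 downbeat M6
bar 5: v0=F3 v1=D4 downbeat M6
bar 6: v0=E3 v1=E4 downbeat P8
  -> R2 @ bar 1 tick 0 v(0, 1): E3/G3 m3 -> F3/F4 P8 similar
  -> R7 @ bar 1 tick 0 v(1,): G3->F4 leap 10st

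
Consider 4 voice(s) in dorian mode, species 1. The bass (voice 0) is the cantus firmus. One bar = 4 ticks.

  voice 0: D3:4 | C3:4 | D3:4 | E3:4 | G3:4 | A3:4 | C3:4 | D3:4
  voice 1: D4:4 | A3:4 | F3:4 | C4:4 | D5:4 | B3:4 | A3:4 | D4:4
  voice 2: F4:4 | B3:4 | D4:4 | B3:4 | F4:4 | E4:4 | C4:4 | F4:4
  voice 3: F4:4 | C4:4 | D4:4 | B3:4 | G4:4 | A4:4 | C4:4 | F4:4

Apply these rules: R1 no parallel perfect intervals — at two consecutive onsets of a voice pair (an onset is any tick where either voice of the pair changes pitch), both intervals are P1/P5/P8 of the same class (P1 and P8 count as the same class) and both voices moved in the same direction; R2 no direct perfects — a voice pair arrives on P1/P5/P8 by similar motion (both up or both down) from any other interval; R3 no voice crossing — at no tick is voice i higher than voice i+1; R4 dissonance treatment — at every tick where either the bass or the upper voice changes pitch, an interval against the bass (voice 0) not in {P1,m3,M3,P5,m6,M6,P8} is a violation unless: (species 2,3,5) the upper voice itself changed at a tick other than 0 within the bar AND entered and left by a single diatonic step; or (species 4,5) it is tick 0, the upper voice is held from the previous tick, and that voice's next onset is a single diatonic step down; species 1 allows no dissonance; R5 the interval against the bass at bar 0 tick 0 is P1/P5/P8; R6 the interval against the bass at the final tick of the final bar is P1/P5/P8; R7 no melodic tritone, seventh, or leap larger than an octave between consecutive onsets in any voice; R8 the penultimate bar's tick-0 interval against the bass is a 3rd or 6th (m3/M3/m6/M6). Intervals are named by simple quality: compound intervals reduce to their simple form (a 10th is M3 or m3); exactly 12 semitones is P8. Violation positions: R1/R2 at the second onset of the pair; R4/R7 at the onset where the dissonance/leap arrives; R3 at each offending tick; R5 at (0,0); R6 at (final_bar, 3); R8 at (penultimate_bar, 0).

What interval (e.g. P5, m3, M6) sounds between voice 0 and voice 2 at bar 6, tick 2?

voice 0=C3 voice 2=C4 -> P8

P8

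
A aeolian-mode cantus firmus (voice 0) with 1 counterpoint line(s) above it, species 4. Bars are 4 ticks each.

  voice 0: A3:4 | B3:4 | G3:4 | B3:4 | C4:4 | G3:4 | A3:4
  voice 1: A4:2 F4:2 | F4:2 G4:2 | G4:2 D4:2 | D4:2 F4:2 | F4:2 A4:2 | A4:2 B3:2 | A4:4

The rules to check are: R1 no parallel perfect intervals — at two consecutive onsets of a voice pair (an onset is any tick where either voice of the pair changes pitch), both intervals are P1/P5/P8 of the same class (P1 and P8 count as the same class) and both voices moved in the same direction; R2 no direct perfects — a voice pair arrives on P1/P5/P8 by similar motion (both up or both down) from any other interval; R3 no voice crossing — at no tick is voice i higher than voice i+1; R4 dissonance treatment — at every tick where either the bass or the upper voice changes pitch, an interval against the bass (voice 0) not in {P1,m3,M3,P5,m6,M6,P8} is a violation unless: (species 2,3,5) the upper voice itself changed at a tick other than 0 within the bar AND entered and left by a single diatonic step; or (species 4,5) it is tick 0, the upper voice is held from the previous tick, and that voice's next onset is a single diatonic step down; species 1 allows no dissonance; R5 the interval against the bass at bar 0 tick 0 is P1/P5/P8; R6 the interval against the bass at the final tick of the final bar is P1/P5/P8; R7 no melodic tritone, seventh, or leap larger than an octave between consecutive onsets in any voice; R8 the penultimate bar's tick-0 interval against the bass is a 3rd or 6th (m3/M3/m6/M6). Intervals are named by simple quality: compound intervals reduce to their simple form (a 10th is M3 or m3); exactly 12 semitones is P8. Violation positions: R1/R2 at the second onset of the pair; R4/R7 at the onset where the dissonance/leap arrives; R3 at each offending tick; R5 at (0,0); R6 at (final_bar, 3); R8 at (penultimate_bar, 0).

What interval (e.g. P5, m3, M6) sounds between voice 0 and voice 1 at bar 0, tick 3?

voice 0=A3 voice 1=F4 -> m6

m6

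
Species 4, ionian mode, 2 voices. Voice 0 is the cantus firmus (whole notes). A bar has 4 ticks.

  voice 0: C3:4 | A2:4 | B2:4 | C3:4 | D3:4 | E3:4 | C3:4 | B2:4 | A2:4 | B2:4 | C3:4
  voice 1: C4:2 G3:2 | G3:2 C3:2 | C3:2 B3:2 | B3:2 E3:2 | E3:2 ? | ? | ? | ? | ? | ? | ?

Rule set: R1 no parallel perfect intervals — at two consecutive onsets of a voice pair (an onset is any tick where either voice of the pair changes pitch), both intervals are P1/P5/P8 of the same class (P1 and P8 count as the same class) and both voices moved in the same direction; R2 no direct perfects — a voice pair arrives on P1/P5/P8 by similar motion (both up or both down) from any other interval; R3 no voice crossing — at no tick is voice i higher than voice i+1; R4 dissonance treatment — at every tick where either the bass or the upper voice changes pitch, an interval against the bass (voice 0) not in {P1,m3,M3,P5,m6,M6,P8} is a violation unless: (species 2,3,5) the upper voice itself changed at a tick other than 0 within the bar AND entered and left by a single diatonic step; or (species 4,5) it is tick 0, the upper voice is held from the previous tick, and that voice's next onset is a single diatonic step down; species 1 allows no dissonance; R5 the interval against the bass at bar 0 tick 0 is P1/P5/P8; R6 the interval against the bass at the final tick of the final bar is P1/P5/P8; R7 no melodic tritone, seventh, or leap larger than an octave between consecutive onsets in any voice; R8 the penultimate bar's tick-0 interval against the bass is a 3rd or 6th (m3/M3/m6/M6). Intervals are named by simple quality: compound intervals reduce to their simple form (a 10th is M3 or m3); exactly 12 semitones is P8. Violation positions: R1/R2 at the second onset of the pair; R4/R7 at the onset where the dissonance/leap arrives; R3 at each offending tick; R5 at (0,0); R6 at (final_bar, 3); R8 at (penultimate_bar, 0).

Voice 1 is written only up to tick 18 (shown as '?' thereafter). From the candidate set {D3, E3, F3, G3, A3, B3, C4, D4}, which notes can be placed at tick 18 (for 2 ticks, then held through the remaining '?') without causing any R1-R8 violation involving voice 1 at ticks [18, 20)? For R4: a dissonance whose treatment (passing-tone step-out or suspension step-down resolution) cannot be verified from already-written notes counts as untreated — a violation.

{A3, B3, D3, E3, F3}

D3: legal
E3: legal
F3: legal
G3: violates R4
A3: legal
B3: legal
C4: violates R4
D4: violates R7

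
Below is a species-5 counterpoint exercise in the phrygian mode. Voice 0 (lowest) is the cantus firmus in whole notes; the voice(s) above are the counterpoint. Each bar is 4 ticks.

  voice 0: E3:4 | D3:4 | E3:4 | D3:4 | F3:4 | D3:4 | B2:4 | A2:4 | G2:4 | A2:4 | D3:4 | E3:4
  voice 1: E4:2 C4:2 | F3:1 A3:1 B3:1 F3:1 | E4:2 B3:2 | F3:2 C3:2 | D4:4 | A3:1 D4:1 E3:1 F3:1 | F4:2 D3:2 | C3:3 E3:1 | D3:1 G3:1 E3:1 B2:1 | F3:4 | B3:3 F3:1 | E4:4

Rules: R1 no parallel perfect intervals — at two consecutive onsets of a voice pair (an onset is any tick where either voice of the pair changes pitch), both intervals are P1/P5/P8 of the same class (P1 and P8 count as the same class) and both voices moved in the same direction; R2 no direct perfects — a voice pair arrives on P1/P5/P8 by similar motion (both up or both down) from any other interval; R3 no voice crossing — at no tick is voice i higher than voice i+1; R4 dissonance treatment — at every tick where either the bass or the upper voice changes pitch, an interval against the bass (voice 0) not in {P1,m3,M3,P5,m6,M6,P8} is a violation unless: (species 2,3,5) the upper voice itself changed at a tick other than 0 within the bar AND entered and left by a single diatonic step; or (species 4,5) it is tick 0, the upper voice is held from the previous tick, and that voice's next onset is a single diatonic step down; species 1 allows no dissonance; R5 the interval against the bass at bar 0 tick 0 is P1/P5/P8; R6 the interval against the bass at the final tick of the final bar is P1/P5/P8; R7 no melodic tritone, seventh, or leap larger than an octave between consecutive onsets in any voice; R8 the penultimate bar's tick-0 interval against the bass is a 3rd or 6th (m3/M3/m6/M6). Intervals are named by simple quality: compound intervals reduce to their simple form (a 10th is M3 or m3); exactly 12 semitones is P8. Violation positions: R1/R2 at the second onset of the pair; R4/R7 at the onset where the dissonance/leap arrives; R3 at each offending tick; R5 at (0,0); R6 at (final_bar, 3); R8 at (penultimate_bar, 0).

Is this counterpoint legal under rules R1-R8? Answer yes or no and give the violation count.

No (19 violations)

bar 0: v0=E3 v1=E4 (P8)
bar 1: v0=D3 v1=F3 (m3)
bar 2: v0=E3 v1=E4 (P8)
bar 3: v0=D3 v1=F3 (m3)
bar 4: v0=F3 v1=D4 (M6)
bar 5: v0=D3 v1=A3 (P5)
bar 6: v0=B2 v1=F4 (TT)
bar 7: v0=A2 v1=C3 (m3)
bar 8: v0=G2 v1=D3 (P5)
bar 9: v0=A2 v1=F3 (m6)
bar 10: v0=D3 v1=B3 (M6)
bar 11: v0=E3 v1=E4 (P8)
  R7 @ bar1.3: B3->F3 leap 6st
  R2 @ bar2.0: D3/F3 m3 -> E3/E4 P8 similar
  R7 @ bar2.0: F3->E4 leap 11st
  R7 @ bar3.0: B3->F3 leap 6st
  R3 @ bar3.2: D3 above C3
  R4 @ bar3.2: D3/C3 M2 untreated
  R3 @ bar3.3: D3 above C3
  R7 @ bar4.0: C3->D4 leap 14st
  R2 @ bar5.0: F3/D4 M6 -> D3/A3 P5 similar
  R4 @ bar5.2: D3/E3 M2 untreated
  R7 @ bar5.2: D4->E3 leap 10st
  R4 @ bar6.0: B2/F4 TT untreated
  R7 @ bar6.2: F4->D3 leap 15st
  R1 @ bar8.0: A2/E3 P5 -> G2/D3 P5 similar
  R7 @ bar9.0: B2->F3 leap 6st
  R7 @ bar10.0: F3->B3 leap 6st
  R7 @ bar10.3: B3->F3 leap 6st
  R2 @ bar11.0: D3/F3 m3 -> E3/E4 P8 similar
  R7 @ bar11.0: F3->E4 leap 11st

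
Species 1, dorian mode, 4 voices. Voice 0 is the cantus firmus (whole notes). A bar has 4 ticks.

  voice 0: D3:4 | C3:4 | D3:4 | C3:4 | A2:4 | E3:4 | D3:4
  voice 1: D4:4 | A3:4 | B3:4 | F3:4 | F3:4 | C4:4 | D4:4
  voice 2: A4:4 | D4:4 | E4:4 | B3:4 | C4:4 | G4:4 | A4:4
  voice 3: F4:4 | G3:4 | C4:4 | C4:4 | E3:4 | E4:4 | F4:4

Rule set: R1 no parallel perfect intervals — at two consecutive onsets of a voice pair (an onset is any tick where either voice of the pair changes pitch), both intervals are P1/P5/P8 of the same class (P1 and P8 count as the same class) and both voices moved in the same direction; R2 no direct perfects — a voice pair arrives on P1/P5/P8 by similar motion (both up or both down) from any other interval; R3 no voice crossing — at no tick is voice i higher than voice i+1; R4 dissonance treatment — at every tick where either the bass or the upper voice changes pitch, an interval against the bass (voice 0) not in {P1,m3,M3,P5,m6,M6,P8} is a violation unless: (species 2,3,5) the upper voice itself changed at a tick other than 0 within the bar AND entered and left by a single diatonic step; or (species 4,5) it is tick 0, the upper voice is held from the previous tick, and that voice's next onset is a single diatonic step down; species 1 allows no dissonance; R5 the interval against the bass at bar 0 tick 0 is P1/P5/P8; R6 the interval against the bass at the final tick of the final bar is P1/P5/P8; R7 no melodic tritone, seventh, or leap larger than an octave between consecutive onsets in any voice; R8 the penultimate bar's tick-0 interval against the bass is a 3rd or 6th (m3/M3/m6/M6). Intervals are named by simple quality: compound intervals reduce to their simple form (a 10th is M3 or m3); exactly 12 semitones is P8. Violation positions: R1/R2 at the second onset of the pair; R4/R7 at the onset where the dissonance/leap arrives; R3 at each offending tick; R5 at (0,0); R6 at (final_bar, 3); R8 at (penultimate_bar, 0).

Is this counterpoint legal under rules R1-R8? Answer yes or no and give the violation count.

bar 0: v0=D3 v1=D4 v2=A4 v3=F4 (m3)
bar 1: v0=C3 v1=A3 v2=D4 v3=G3 (P5)
bar 2: v0=D3 v1=B3 v2=E4 v3=C4 (m7)
bar 3: v0=C3 v1=F3 v2=B3 v3=C4 (P8)
bar 4: v0=A2 v1=F3 v2=C4 v3=E3 (P5)
bar 5: v0=E3 v1=C4 v2=G4 v3=E4 (P8)
bar 6: v0=D3 v1=D4 v2=A4 v3=F4 (m3)
  R3 @ bar0.0: A4 above F4
  R5 @ bar0.0: opens on m3
  R3 @ bar0.1: A4 above F4
  R3 @ bar0.2: A4 above F4
  R3 @ bar0.3: A4 above F4
  R2 @ bar1.0: D3/F4 m3 -> C3/G3 P5 similar
  R2 @ bar1.0: A4/F4 M3 -> D4/G3 P5 similar
  R3 @ bar1.0: D4 above G3
  R4 @ bar1.0: C3/D4 M2 untreated
  R7 @ bar1.0: F4->G3 leap 10st
  R3 @ bar1.1: D4 above G3
  R3 @ bar1.2: D4 above G3
  R3 @ bar1.3: D4 above G3
  R3 @ bar2.0: E4 above C4
  R4 @ bar2.0: D3/E4 M2 untreated
  R4 @ bar2.0: D3/C4 m7 untreated
  R3 @ bar2.1: E4 above C4
  R3 @ bar2.2: E4 above C4
  R3 @ bar2.3: E4 above C4
  R4 @ bar3.0: C3/F3 P4 untreated
  R4 @ bar3.0: C3/B3 M7 untreated
  R7 @ bar3.0: B3->F3 leap 6st
  R2 @ bar4.0: C3/C4 P8 -> A2/E3 P5 similar
  R3 @ bar4.0: C4 above E3
  R3 @ bar4.1: C4 above E3
  R3 @ bar4.2: C4 above E3
  R3 @ bar4.3: C4 above E3
  R1 @ bar5.0: F3/C4 P5 -> C4/G4 P5 similar
  R2 @ bar5.0: A2/E3 P5 -> E3/E4 P8 similar
  R3 @ bar5.0: G4 above E4
  R8 @ bar5.0: penult P8 not 3rd/6th
  R3 @ bar5.1: G4 above E4
  R3 @ bar5.2: G4 above E4
  R3 @ bar5.3: G4 above E4
  R1 @ bar6.0: C4/G4 P5 -> D4/A4 P5 similar
  R3 @ bar6.0: A4 above F4
  R3 @ bar6.1: A4 above F4
  R3 @ bar6.2: A4 above F4
  R3 @ bar6.3: A4 above F4
  R6 @ bar6.3: closes on m3

No (40 violations)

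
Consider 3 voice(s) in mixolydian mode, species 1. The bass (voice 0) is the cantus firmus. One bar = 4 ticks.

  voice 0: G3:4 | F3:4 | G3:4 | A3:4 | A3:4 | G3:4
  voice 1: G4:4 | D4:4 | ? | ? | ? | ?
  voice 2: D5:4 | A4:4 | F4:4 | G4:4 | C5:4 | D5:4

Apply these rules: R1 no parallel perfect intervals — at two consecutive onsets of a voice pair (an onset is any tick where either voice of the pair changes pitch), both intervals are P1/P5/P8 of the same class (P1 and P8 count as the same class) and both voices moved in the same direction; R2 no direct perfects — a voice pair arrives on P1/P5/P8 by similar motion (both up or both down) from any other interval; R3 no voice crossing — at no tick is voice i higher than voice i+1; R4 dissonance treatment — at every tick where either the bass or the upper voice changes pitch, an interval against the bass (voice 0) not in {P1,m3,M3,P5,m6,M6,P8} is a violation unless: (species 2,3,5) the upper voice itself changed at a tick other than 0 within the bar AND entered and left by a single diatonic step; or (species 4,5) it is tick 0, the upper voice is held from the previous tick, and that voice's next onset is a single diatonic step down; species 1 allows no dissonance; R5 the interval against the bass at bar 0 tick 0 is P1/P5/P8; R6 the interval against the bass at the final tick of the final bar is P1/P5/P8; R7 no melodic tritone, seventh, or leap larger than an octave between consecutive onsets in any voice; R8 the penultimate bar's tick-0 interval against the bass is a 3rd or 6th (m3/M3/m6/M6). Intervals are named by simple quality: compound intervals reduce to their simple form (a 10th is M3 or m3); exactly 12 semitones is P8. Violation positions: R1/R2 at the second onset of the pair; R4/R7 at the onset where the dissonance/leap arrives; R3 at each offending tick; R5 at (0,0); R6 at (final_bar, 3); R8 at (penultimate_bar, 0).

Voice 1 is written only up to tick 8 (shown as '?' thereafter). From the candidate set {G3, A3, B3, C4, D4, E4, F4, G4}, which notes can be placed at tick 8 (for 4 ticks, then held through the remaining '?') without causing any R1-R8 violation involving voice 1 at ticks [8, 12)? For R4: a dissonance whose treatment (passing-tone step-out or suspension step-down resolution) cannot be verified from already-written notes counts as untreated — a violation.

G3: legal
A3: violates R4
B3: legal
C4: violates R4
D4: legal
E4: legal
F4: violates R4
G4: violates R2,R3

{B3, D4, E4, G3}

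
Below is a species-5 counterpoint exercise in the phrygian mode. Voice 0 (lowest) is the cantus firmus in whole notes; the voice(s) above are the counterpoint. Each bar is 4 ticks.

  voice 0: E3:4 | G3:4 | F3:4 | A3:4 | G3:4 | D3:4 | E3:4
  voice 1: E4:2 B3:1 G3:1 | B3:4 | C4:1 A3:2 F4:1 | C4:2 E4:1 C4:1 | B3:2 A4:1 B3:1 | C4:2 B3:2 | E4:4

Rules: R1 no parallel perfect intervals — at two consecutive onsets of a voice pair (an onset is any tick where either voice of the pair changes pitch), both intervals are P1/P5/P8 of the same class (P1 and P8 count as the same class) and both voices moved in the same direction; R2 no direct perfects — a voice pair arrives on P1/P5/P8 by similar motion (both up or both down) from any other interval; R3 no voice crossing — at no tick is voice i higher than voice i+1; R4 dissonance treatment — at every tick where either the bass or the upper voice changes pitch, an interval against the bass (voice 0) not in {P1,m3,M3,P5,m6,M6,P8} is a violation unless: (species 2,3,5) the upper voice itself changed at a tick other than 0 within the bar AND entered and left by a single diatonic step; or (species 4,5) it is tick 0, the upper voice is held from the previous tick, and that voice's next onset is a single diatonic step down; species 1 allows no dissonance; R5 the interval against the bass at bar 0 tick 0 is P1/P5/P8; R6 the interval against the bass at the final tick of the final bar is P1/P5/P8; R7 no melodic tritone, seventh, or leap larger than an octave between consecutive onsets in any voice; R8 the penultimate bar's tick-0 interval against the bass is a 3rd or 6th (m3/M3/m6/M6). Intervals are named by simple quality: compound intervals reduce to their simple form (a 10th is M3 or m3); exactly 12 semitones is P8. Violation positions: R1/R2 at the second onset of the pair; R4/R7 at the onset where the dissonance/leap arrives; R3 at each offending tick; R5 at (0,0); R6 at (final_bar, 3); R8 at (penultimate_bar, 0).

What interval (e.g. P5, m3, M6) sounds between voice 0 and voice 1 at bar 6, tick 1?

voice 0=E3 voice 1=E4 -> P8

P8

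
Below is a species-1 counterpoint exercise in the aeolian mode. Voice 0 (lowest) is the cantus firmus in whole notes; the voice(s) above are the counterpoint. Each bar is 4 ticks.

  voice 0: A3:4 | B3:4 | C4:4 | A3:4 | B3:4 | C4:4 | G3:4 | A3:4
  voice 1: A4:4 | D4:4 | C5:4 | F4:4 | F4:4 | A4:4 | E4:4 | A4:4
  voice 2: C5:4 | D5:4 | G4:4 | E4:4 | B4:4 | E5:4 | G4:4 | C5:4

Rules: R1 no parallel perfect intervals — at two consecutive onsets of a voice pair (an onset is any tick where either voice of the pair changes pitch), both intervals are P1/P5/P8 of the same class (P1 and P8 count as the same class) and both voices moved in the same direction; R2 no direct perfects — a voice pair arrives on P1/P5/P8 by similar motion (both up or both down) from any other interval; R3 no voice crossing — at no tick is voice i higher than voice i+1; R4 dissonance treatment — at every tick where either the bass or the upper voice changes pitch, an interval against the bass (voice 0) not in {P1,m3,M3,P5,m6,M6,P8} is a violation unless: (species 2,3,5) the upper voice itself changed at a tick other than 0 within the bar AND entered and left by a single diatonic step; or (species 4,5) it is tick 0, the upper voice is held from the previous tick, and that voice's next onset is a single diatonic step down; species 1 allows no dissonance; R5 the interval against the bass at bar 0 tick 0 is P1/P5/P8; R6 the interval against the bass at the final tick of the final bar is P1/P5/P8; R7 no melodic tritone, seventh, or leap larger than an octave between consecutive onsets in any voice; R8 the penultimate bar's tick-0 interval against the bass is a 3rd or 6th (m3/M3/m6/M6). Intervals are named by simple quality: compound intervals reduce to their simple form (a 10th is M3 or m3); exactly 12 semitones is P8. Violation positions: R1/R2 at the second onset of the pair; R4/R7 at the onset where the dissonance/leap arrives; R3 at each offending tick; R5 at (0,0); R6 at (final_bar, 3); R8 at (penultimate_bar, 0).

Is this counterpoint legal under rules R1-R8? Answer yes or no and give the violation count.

bar 0: v0=A3 v1=A4 v2=C5 (m3)
bar 1: v0=B3 v1=D4 v2=D5 (m3)
bar 2: v0=C4 v1=C5 v2=G4 (P5)
bar 3: v0=A3 v1=F4 v2=E4 (P5)
bar 4: v0=B3 v1=F4 v2=B4 (P8)
bar 5: v0=C4 v1=A4 v2=E5 (M3)
bar 6: v0=G3 v1=E4 v2=G4 (P8)
bar 7: v0=A3 v1=A4 v2=C5 (m3)
  R5 @ bar0.0: opens on m3
  R2 @ bar2.0: B3/D4 m3 -> C4/C5 P8 similar
  R3 @ bar2.0: C5 above G4
  R7 @ bar2.0: D4->C5 leap 10st
  R3 @ bar2.1: C5 above G4
  R3 @ bar2.2: C5 above G4
  R3 @ bar2.3: C5 above G4
  R1 @ bar3.0: C4/G4 P5 -> A3/E4 P5 similar
  R3 @ bar3.0: F4 above E4
  R3 @ bar3.1: F4 above E4
  R3 @ bar3.2: F4 above E4
  R3 @ bar3.3: F4 above E4
  R2 @ bar4.0: A3/E4 P5 -> B3/B4 P8 similar
  R4 @ bar4.0: B3/F4 TT untreated
  R2 @ bar5.0: F4/B4 TT -> A4/E5 P5 similar
  R2 @ bar6.0: C4/E5 M3 -> G3/G4 P8 similar
  R8 @ bar6.0: penult P8 not 3rd/6th
  R2 @ bar7.0: G3/E4 M6 -> A3/A4 P8 similar
  R6 @ bar7.3: closes on m3

No (19 violations)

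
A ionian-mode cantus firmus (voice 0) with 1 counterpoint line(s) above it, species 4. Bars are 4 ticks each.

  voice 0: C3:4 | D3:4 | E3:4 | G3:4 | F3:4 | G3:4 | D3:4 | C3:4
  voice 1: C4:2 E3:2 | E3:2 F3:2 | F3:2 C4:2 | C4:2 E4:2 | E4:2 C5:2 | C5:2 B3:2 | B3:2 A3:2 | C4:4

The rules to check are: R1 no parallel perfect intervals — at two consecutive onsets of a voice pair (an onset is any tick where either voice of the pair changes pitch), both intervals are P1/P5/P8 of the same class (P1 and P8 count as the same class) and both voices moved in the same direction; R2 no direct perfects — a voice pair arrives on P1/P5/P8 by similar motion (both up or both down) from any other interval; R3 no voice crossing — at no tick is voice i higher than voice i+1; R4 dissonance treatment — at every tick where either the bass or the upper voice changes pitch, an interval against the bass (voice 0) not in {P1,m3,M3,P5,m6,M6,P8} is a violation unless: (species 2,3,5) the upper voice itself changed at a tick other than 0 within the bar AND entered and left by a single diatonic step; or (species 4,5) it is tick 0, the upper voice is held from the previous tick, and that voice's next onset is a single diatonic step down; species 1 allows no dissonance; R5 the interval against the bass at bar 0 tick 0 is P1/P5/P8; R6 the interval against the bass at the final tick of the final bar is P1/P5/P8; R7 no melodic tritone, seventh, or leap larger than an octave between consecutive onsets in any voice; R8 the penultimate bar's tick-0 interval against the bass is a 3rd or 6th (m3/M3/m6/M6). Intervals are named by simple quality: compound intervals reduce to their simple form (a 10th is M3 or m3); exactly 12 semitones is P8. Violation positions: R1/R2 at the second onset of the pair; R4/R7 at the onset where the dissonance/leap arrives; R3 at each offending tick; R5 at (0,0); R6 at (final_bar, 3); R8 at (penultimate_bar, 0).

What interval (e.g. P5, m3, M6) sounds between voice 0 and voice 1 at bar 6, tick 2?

voice 0=D3 voice 1=A3 -> P5

P5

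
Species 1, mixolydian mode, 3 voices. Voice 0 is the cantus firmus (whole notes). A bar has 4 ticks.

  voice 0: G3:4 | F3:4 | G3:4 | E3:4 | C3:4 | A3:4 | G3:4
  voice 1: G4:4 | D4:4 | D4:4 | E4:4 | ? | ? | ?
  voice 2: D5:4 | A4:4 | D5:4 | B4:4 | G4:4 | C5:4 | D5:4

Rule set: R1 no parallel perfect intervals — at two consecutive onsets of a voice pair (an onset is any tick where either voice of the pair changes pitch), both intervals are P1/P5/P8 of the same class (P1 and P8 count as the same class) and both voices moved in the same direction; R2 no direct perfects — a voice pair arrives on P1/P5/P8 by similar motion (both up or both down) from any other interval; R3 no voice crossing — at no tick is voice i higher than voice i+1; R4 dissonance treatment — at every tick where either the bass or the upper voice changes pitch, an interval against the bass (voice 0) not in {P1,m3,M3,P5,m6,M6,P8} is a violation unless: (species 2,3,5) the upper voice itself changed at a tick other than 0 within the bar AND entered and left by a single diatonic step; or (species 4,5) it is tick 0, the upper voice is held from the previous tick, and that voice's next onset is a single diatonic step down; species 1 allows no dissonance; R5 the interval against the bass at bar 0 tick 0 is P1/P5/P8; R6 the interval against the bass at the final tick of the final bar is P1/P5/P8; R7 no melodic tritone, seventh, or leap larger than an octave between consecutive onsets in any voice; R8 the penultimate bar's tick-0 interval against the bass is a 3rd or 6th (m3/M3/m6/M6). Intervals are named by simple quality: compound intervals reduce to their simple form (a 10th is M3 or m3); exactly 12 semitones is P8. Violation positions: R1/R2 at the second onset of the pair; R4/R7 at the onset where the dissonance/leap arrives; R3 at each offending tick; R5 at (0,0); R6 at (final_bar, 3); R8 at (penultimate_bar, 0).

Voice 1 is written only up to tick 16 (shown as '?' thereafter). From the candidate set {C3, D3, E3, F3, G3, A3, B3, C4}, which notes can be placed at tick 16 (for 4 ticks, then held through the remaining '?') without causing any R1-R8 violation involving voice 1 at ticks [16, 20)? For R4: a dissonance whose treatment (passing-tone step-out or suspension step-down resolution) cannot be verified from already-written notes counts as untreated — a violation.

C3: violates R1,R7
D3: violates R4,R7
E3: legal
F3: violates R4,R7
G3: violates R2
A3: legal
B3: violates R4
C4: violates R1

{A3, E3}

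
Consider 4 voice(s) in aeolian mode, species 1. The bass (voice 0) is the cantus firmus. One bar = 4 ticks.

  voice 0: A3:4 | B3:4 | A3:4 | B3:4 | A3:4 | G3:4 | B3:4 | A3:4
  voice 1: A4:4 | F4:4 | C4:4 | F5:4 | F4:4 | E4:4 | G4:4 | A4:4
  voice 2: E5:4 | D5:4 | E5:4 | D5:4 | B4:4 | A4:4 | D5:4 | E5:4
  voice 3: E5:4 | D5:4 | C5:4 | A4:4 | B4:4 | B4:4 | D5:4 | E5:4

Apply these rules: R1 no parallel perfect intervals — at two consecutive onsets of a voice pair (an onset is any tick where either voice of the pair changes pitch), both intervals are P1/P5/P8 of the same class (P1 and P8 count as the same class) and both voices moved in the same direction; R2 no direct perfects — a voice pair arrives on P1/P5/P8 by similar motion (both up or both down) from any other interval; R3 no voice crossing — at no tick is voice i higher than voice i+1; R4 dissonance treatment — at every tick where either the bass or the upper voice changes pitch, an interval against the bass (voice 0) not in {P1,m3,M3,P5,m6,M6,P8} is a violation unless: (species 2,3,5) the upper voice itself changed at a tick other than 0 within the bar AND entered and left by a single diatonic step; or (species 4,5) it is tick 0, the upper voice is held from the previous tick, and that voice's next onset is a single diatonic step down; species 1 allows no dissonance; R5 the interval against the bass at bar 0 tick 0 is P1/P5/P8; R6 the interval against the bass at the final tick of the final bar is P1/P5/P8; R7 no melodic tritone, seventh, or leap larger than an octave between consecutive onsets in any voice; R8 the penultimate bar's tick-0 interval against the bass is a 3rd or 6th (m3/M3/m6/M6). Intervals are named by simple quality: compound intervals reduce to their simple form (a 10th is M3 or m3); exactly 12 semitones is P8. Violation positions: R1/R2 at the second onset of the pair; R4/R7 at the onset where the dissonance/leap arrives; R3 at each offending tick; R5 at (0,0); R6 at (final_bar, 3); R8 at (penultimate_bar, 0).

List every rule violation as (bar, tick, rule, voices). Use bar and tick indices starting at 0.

bar 0: v0=A3 v1=A4 v2=E5 v3=E5 downbeat P5
bar 1: v0=B3 v1=F4 v2=D5 v3=D5 downbeat m3
bar 2: v0=A3 v1=C4 v2=E5 v3=C5 downbeat m3
bar 3: v0=B3 v1=F5 v2=D5 v3=A4 downbeat m7
bar 4: v0=A3 v1=F4 v2=B4 v3=B4 downbeat M2
bar 5: v0=G3 v1=E4 v2=A4 v3=B4 downbeat M3
bar 6: v0=B3 v1=G4 v2=D5 v3=D5 downbeat m3
bar 7: v0=A3 v1=A4 v2=E5 v3=E5 downbeat P5
  -> R1 @ bar 1 tick 0 v(2, 3): E5/E5 P1 -> D5/D5 P1 similar
  -> R4 @ bar 1 tick 0 v(0, 1): B3/F4 TT untreated
  -> R2 @ bar 2 tick 0 v(1, 3): F4/D5 M6 -> C4/C5 P8 similar
  -> R3 @ bar 2 tick 0 v(2, 3): E5 above C5
  -> R3 @ bar 2 tick 1 v(2, 3): E5 above C5
  -> R3 @ bar 2 tick 2 v(2, 3): E5 above C5
  -> R3 @ bar 2 tick 3 v(2, 3): E5 above C5
  -> R3 @ bar 3 tick 0 v(1, 2): F5 above D5
  -> R3 @ bar 3 tick 0 v(2, 3): D5 above A4
  -> R4 @ bar 3 tick 0 v(0, 1): B3/F5 TT untreated
  -> R4 @ bar 3 tick 0 v(0, 3): B3/A4 m7 untreated
  -> R7 @ bar 3 tick 0 v(1,): C4->F5 leap 17st
  -> R3 @ bar 3 tick 1 v(1, 2): F5 above D5
  -> R3 @ bar 3 tick 1 v(2, 3): D5 above A4
  -> R3 @ bar 3 tick 2 v(1, 2): F5 above D5
  -> R3 @ bar 3 tick 2 v(2, 3): D5 above A4
  -> R3 @ bar 3 tick 3 v(1, 2): F5 above D5
  -> R3 @ bar 3 tick 3 v(2, 3): D5 above A4
  -> R4 @ bar 4 tick 0 v(0, 2): A3/B4 M2 untreated
  -> R4 @ bar 4 tick 0 v(0, 3): A3/B4 M2 untreated
  -> R4 @ bar 5 tick 0 v(0, 2): G3/A4 M2 untreated
  -> R1 @ bar 6 tick 0 v(1, 3): E4/B4 P5 -> G4/D5 P5 similar
  -> R2 @ bar 6 tick 0 v(1, 2): E4/A4 P4 -> G4/D5 P5 similar
  -> R2 @ bar 6 tick 0 v(2, 3): A4/B4 M2 -> D5/D5 P1 similar
  -> R1 @ bar 7 tick 0 v(1, 2): G4/D5 P5 -> A4/E5 P5 similar
  -> R1 @ bar 7 tick 0 v(1, 3): G4/D5 P5 -> A4/E5 P5 similar
  -> R1 @ bar 7 tick 0 v(2, 3): D5/D5 P1 -> E5/E5 P1 similar

(1, 0, R1, (2, 3))
(1, 0, R4, (0, 1))
(2, 0, R2, (1, 3))
(2, 0, R3, (2, 3))
(2, 1, R3, (2, 3))
(2, 2, R3, (2, 3))
(2, 3, R3, (2, 3))
(3, 0, R3, (1, 2))
(3, 0, R3, (2, 3))
(3, 0, R4, (0, 1))
(3, 0, R4, (0, 3))
(3, 0, R7, (1,))
(3, 1, R3, (1, 2))
(3, 1, R3, (2, 3))
(3, 2, R3, (1, 2))
(3, 2, R3, (2, 3))
(3, 3, R3, (1, 2))
(3, 3, R3, (2, 3))
(4, 0, R4, (0, 2))
(4, 0, R4, (0, 3))
(5, 0, R4, (0, 2))
(6, 0, R1, (1, 3))
(6, 0, R2, (1, 2))
(6, 0, R2, (2, 3))
(7, 0, R1, (1, 2))
(7, 0, R1, (1, 3))
(7, 0, R1, (2, 3))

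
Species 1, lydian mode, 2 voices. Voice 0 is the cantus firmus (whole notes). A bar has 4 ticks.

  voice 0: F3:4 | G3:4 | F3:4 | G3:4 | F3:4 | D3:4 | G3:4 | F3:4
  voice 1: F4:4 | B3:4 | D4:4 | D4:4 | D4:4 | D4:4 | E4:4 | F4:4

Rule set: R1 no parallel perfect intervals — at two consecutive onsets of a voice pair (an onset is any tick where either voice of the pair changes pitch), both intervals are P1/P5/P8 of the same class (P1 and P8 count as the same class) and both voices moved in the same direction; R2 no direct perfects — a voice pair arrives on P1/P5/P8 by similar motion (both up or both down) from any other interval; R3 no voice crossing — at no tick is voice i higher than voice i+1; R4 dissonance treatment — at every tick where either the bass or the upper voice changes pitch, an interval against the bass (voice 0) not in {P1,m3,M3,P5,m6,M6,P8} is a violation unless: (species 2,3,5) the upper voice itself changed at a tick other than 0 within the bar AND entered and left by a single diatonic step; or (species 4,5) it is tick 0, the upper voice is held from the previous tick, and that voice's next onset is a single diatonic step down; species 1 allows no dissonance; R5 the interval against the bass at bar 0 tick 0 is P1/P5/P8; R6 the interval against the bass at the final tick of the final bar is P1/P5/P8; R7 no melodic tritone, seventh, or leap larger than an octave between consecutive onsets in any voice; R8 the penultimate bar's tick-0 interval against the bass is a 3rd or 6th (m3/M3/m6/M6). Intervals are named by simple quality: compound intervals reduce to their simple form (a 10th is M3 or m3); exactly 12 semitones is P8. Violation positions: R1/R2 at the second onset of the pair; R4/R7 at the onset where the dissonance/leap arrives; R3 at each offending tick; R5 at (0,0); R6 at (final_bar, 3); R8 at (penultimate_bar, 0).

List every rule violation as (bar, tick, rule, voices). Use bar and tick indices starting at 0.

(1, 0, R7, (1,))

bar 0: v0=F3 v1=F4 downbeat P8
bar 1: v0=G3 v1=B3 downbeat M3
bar 2: v0=F3 v1=D4 downbeat M6
bar 3: v0=G3 v1=D4 downbeat P5
bar 4: v0=F3 v1=D4 downbeat M6
bar 5: v0=D3 v1=D4 downbeat P8
bar 6: v0=G3 v1=E4 downbeat M6
bar 7: v0=F3 v1=F4 downbeat P8
  -> R7 @ bar 1 tick 0 v(1,): F4->B3 leap 6st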